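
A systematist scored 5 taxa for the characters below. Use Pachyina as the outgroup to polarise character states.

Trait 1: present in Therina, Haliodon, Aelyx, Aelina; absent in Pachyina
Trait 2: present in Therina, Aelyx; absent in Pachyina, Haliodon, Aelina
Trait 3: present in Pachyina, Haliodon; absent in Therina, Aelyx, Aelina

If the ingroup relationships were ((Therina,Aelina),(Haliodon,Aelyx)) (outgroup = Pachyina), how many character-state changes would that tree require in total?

5

Map each character onto ((Therina,Aelina),(Haliodon,Aelyx)) (rooted by Pachyina) and count the minimum state changes it requires (Fitch parsimony):
Trait 1: 1; Trait 2: 2; Trait 3: 2.
Total tree length = 5.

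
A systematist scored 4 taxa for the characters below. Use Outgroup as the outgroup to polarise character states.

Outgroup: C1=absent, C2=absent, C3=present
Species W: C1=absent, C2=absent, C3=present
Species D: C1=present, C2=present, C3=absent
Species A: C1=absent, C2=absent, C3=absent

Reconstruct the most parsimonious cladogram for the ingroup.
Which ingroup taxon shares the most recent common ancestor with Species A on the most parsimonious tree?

Species D

Character polarity is set by the outgroup: the derived state is whichever differs from the outgroup's state, so for C3 the derived state is 'absent', and for the remaining characters it is 'present'.
C1: derived state 'present' in Species D only — an autapomorphy, so it tells us nothing about relationships among taxa.
C2 (derived state 'present') is unique to Species D (autapomorphy; uninformative for grouping).
Only Species A and Species D show the derived state 'absent' for C3, supporting them as a clade.
Most parsimonious ingroup topology: (Species W,(Species D,Species A)).
Species A and Species D form a cherry on this tree, so they are sister taxa.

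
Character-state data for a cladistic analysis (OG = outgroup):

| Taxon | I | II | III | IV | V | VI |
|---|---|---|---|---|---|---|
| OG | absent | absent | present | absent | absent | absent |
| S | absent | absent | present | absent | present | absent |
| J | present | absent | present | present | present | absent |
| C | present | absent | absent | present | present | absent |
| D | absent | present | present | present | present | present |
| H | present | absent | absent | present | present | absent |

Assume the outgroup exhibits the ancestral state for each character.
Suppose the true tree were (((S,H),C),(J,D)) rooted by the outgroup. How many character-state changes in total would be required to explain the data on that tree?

Map each character onto (((S,H),C),(J,D)) (rooted by OG) and count the minimum state changes it requires (Fitch parsimony):
I: 3; II: 1; III: 2; IV: 2; V: 1; VI: 1.
Total tree length = 10.

10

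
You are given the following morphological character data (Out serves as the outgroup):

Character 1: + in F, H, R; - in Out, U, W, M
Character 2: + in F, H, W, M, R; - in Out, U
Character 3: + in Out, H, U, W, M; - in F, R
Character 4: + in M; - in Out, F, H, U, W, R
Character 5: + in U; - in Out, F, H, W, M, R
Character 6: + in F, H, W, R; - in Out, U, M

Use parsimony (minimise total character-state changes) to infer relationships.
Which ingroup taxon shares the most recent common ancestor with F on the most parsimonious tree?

Character polarity is set by the outgroup: the derived state is whichever differs from the outgroup's state, so for Character 3 the derived state is '-', and for the remaining characters it is '+'.
Character 1: derived state '+' in F, H, and R only — synapomorphy for {F, H, R}.
Character 2 (derived state '+') is shared by F, H, M, R, and W — a synapomorphy uniting that clade.
Only F and R show the derived state '-' for Character 3, supporting them as a clade.
Character 4 (derived state '+') is unique to M (autapomorphy; uninformative for grouping).
Character 5: derived state '+' in U only — an autapomorphy, so it tells us nothing about relationships among taxa.
Character 6 (derived state '+') is shared by F, H, R, and W — a synapomorphy uniting that clade.
Most parsimonious ingroup topology: (((((F,R),H),W),M),U).
F and R form a cherry on this tree, so they are sister taxa.

R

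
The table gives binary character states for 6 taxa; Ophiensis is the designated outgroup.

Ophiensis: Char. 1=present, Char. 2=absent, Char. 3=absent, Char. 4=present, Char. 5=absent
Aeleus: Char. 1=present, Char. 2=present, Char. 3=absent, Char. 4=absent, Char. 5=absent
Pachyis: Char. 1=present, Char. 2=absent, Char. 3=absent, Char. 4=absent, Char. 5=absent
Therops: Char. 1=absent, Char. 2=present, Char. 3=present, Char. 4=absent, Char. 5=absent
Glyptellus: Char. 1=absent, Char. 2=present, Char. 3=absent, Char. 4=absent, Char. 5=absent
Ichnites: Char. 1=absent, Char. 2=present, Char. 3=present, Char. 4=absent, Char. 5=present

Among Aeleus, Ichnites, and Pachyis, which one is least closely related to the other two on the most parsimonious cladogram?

Character polarity is set by the outgroup: the derived state is whichever differs from the outgroup's state, so for Char. 1, Char. 4 the derived state is 'absent', and for the remaining characters it is 'present'.
Char. 1: derived state 'absent' in Glyptellus, Ichnites, and Therops only — synapomorphy for {Glyptellus, Ichnites, Therops}.
Char. 2 (derived state 'present') is shared by Aeleus, Glyptellus, Ichnites, and Therops — a synapomorphy uniting that clade.
Only Ichnites and Therops show the derived state 'present' for Char. 3, supporting them as a clade.
All ingroup taxa share the derived state 'absent' for Char. 4; it defines the ingroup but does not resolve relationships within it.
Char. 5: derived state 'present' in Ichnites only — an autapomorphy, so it tells us nothing about relationships among taxa.
Most parsimonious ingroup topology: ((Aeleus,((Therops,Ichnites),Glyptellus)),Pachyis).
Ichnites and Aeleus share a more recent common ancestor with each other than either does with Pachyis, so Pachyis is the least closely related of the three.

Pachyis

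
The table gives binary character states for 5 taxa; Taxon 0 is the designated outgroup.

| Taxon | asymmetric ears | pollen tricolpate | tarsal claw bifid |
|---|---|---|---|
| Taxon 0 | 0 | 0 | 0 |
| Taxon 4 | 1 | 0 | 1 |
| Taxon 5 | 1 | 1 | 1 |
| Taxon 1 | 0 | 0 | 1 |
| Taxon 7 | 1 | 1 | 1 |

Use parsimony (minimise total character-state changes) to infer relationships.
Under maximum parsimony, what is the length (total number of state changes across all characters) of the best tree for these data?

3

The outgroup has state '0' for every character, so '1' is the derived state throughout.
asymmetric ears (derived state '1') is shared by Taxon 4, Taxon 5, and Taxon 7 — a synapomorphy uniting that clade.
pollen tricolpate: derived state '1' in Taxon 5 and Taxon 7 only — synapomorphy for {Taxon 5, Taxon 7}.
tarsal claw bifid (derived state '1') is shared by all ingroup taxa — unites the whole ingroup.
Most parsimonious ingroup topology: (((Taxon 5,Taxon 7),Taxon 4),Taxon 1).
Changes per character on this tree: asymmetric ears: 1; pollen tricolpate: 1; tarsal claw bifid: 1.
Total = 3.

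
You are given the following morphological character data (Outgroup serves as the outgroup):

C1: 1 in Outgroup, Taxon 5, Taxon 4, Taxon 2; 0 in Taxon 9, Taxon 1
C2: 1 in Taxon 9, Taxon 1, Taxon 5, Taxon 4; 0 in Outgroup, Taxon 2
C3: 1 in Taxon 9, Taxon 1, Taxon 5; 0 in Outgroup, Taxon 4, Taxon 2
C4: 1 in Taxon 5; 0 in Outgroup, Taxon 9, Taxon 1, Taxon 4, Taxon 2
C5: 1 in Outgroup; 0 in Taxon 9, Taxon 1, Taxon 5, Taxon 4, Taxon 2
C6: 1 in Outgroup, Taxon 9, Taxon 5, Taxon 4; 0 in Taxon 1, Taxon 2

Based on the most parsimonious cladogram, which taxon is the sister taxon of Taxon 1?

Character polarity is set by the outgroup: the derived state is whichever differs from the outgroup's state, so for C1, C5, C6 the derived state is '0', and for the remaining characters it is '1'.
C1: derived state '0' in Taxon 1 and Taxon 9 only — synapomorphy for {Taxon 1, Taxon 9}.
C2 (derived state '1') is shared by Taxon 1, Taxon 4, Taxon 5, and Taxon 9 — a synapomorphy uniting that clade.
C3: derived state '1' in Taxon 1, Taxon 5, and Taxon 9 only — synapomorphy for {Taxon 1, Taxon 5, Taxon 9}.
C4 (derived state '1') is unique to Taxon 5 (autapomorphy; uninformative for grouping).
C5 (derived state '0') is shared by all ingroup taxa — unites the whole ingroup.
C6 groups Taxon 1 and Taxon 2, which is incompatible with the clades supported by the remaining characters; treating it as convergent (homoplasy) costs fewer steps than any alternative tree.
Most parsimonious ingroup topology: ((((Taxon 9,Taxon 1),Taxon 5),Taxon 4),Taxon 2).
Taxon 1 and Taxon 9 form a cherry on this tree, so they are sister taxa.

Taxon 9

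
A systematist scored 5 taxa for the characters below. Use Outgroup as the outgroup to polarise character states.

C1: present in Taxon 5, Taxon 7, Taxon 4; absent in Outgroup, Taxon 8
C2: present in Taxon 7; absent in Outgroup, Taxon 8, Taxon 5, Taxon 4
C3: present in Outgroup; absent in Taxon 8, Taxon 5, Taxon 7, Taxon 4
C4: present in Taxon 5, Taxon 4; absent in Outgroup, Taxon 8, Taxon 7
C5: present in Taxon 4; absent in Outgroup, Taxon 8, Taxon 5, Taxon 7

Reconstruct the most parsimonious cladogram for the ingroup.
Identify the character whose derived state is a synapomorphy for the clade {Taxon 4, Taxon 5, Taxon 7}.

C1

Character polarity is set by the outgroup: the derived state is whichever differs from the outgroup's state, so for C3 the derived state is 'absent', and for the remaining characters it is 'present'.
C1: derived state 'present' in Taxon 4, Taxon 5, and Taxon 7 only — synapomorphy for {Taxon 4, Taxon 5, Taxon 7}.
C2: derived state 'present' in Taxon 7 only — an autapomorphy, so it tells us nothing about relationships among taxa.
All ingroup taxa share the derived state 'absent' for C3; it defines the ingroup but does not resolve relationships within it.
C4: derived state 'present' in Taxon 4 and Taxon 5 only — synapomorphy for {Taxon 4, Taxon 5}.
C5: derived state 'present' in Taxon 4 only — an autapomorphy, so it tells us nothing about relationships among taxa.
Most parsimonious ingroup topology: (Taxon 8,((Taxon 5,Taxon 4),Taxon 7)).
The clade {Taxon 4, Taxon 5, Taxon 7} is supported by C1: its derived state 'present' occurs in exactly those taxa and in no other taxon (including the outgroup).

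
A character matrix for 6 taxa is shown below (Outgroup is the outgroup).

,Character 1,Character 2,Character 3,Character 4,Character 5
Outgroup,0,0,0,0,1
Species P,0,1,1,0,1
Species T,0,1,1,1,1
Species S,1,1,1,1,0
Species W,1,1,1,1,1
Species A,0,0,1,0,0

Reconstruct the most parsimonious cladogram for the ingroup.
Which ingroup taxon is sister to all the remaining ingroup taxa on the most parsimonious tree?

Species A

Character polarity is set by the outgroup: the derived state is whichever differs from the outgroup's state, so for Character 5 the derived state is '0', and for the remaining characters it is '1'.
Only Species S and Species W show the derived state '1' for Character 1, supporting them as a clade.
Character 2: derived state '1' in Species P, Species S, Species T, and Species W only — synapomorphy for {Species P, Species S, Species T, Species W}.
Character 3 (derived state '1') is shared by all ingroup taxa — unites the whole ingroup.
Only Species S, Species T, and Species W show the derived state '1' for Character 4, supporting them as a clade.
Character 5 (state '0') occurs in Species A and Species S but conflicts with the nesting implied by the other characters — most parsimoniously interpreted as homoplasy.
Most parsimonious ingroup topology: ((Species P,(Species T,(Species S,Species W))),Species A).
Species A is sister to the clade containing all other ingroup taxa, so it is the earliest-diverging (most basal) ingroup lineage.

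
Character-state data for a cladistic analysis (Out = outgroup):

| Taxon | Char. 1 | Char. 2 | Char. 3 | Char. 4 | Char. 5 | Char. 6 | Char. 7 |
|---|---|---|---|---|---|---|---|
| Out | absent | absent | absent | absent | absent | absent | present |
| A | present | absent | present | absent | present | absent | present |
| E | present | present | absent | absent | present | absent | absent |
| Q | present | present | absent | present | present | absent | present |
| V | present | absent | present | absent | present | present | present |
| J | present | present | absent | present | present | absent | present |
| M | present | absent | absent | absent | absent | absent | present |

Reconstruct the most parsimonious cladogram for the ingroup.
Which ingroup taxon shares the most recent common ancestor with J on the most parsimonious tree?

Character polarity is set by the outgroup: the derived state is whichever differs from the outgroup's state, so for Char. 7 the derived state is 'absent', and for the remaining characters it is 'present'.
All ingroup taxa share the derived state 'present' for Char. 1; it defines the ingroup but does not resolve relationships within it.
Char. 2: derived state 'present' in E, J, and Q only — synapomorphy for {E, J, Q}.
Char. 3 (derived state 'present') is shared by A and V — a synapomorphy uniting that clade.
Only J and Q show the derived state 'present' for Char. 4, supporting them as a clade.
Char. 5: derived state 'present' in A, E, J, Q, and V only — synapomorphy for {A, E, J, Q, V}.
Char. 6: derived state 'present' in V only — an autapomorphy, so it tells us nothing about relationships among taxa.
Char. 7 (derived state 'absent') is unique to E (autapomorphy; uninformative for grouping).
Most parsimonious ingroup topology: (((A,V),(E,(Q,J))),M).
J and Q form a cherry on this tree, so they are sister taxa.

Q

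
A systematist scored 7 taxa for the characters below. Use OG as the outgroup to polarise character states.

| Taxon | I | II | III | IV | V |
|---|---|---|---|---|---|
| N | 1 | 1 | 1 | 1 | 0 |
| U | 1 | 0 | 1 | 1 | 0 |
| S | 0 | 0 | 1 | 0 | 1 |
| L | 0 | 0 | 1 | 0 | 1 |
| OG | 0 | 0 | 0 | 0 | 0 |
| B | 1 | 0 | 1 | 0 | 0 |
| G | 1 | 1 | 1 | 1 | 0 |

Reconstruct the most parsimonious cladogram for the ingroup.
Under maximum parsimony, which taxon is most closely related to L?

The outgroup has state '0' for every character, so '1' is the derived state throughout.
Only B, G, N, and U show the derived state '1' for I, supporting them as a clade.
Only G and N show the derived state '1' for II, supporting them as a clade.
III (derived state '1') is shared by all ingroup taxa — unites the whole ingroup.
Only G, N, and U show the derived state '1' for IV, supporting them as a clade.
Only L and S show the derived state '1' for V, supporting them as a clade.
Most parsimonious ingroup topology: (((U,(N,G)),B),(S,L)).
L and S form a cherry on this tree, so they are sister taxa.

S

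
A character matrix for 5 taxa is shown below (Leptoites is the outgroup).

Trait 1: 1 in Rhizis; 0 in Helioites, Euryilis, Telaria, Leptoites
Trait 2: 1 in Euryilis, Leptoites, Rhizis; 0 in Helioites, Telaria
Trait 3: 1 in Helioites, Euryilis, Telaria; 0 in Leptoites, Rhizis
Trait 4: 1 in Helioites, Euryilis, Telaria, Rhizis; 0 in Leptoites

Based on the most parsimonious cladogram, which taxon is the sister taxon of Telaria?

Helioites

Character polarity is set by the outgroup: the derived state is whichever differs from the outgroup's state, so for Trait 2 the derived state is '0', and for the remaining characters it is '1'.
Trait 1: derived state '1' in Rhizis only — an autapomorphy, so it tells us nothing about relationships among taxa.
Only Helioites and Telaria show the derived state '0' for Trait 2, supporting them as a clade.
Only Euryilis, Helioites, and Telaria show the derived state '1' for Trait 3, supporting them as a clade.
Trait 4 (derived state '1') is shared by all ingroup taxa — unites the whole ingroup.
Most parsimonious ingroup topology: (((Helioites,Telaria),Euryilis),Rhizis).
Telaria and Helioites form a cherry on this tree, so they are sister taxa.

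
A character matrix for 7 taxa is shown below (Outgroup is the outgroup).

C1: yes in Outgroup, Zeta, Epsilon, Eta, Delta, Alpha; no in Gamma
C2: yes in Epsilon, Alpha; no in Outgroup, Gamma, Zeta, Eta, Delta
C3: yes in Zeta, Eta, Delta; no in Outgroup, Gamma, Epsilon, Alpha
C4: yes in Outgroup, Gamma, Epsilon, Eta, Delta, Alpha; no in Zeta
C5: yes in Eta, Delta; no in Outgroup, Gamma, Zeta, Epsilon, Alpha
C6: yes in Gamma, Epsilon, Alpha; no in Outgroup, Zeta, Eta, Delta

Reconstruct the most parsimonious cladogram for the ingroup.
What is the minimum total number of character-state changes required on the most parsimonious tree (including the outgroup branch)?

6

Character polarity is set by the outgroup: the derived state is whichever differs from the outgroup's state, so for C1, C4 the derived state is 'no', and for the remaining characters it is 'yes'.
C1: derived state 'no' in Gamma only — an autapomorphy, so it tells us nothing about relationships among taxa.
Only Alpha and Epsilon show the derived state 'yes' for C2, supporting them as a clade.
C3: derived state 'yes' in Delta, Eta, and Zeta only — synapomorphy for {Delta, Eta, Zeta}.
C4: derived state 'no' in Zeta only — an autapomorphy, so it tells us nothing about relationships among taxa.
Only Delta and Eta show the derived state 'yes' for C5, supporting them as a clade.
C6: derived state 'yes' in Alpha, Epsilon, and Gamma only — synapomorphy for {Alpha, Epsilon, Gamma}.
Most parsimonious ingroup topology: ((Gamma,(Epsilon,Alpha)),(Zeta,(Eta,Delta))).
Changes per character on this tree: C1: 1; C2: 1; C3: 1; C4: 1; C5: 1; C6: 1.
Total = 6.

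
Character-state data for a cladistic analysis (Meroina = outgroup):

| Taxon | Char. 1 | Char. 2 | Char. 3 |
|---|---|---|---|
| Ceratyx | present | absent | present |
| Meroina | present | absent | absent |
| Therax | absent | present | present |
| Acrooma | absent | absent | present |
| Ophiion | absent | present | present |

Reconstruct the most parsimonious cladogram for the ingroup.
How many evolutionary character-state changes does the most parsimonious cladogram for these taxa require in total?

3

Character polarity is set by the outgroup: the derived state is whichever differs from the outgroup's state, so for Char. 1 the derived state is 'absent', and for the remaining characters it is 'present'.
Char. 1: derived state 'absent' in Acrooma, Ophiion, and Therax only — synapomorphy for {Acrooma, Ophiion, Therax}.
Only Ophiion and Therax show the derived state 'present' for Char. 2, supporting them as a clade.
All ingroup taxa share the derived state 'present' for Char. 3; it defines the ingroup but does not resolve relationships within it.
Most parsimonious ingroup topology: (Ceratyx,((Therax,Ophiion),Acrooma)).
Changes per character on this tree: Char. 1: 1; Char. 2: 1; Char. 3: 1.
Total = 3.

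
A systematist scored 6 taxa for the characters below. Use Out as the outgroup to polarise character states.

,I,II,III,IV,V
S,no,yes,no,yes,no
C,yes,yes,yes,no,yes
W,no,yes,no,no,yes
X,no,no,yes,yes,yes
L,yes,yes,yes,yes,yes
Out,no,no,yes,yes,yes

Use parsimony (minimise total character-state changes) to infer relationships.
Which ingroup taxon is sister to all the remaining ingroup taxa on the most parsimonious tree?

X

Character polarity is set by the outgroup: the derived state is whichever differs from the outgroup's state, so for III, IV, V the derived state is 'no', and for the remaining characters it is 'yes'.
I (derived state 'yes') is shared by C and L — a synapomorphy uniting that clade.
II (derived state 'yes') is shared by C, L, S, and W — a synapomorphy uniting that clade.
III (derived state 'no') is shared by S and W — a synapomorphy uniting that clade.
IV groups C and W, which is incompatible with the clades supported by the remaining characters; treating it as convergent (homoplasy) costs fewer steps than any alternative tree.
V (derived state 'no') is unique to S (autapomorphy; uninformative for grouping).
Most parsimonious ingroup topology: (((S,W),(L,C)),X).
X is sister to the clade containing all other ingroup taxa, so it is the earliest-diverging (most basal) ingroup lineage.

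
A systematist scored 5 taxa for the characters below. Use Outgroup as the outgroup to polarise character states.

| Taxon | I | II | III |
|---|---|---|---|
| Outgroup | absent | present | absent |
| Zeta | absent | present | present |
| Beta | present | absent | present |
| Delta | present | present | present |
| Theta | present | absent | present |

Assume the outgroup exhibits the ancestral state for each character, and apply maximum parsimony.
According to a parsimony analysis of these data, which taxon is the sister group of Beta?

Theta

Character polarity is set by the outgroup: the derived state is whichever differs from the outgroup's state, so for II the derived state is 'absent', and for the remaining characters it is 'present'.
I (derived state 'present') is shared by Beta, Delta, and Theta — a synapomorphy uniting that clade.
II: derived state 'absent' in Beta and Theta only — synapomorphy for {Beta, Theta}.
All ingroup taxa share the derived state 'present' for III; it defines the ingroup but does not resolve relationships within it.
Most parsimonious ingroup topology: (Zeta,((Beta,Theta),Delta)).
Beta and Theta form a cherry on this tree, so they are sister taxa.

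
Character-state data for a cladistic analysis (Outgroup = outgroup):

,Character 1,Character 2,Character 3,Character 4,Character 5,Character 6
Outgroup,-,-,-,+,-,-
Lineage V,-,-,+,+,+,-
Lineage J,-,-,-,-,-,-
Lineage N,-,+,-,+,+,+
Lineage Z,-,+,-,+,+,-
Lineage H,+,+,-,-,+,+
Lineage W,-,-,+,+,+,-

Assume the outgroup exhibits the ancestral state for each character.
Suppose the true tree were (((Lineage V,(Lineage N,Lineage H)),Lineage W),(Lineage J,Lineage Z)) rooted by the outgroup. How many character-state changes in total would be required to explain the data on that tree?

10

Map each character onto (((Lineage V,(Lineage N,Lineage H)),Lineage W),(Lineage J,Lineage Z)) (rooted by Outgroup) and count the minimum state changes it requires (Fitch parsimony):
Character 1: 1; Character 2: 2; Character 3: 2; Character 4: 2; Character 5: 2; Character 6: 1.
Total tree length = 10.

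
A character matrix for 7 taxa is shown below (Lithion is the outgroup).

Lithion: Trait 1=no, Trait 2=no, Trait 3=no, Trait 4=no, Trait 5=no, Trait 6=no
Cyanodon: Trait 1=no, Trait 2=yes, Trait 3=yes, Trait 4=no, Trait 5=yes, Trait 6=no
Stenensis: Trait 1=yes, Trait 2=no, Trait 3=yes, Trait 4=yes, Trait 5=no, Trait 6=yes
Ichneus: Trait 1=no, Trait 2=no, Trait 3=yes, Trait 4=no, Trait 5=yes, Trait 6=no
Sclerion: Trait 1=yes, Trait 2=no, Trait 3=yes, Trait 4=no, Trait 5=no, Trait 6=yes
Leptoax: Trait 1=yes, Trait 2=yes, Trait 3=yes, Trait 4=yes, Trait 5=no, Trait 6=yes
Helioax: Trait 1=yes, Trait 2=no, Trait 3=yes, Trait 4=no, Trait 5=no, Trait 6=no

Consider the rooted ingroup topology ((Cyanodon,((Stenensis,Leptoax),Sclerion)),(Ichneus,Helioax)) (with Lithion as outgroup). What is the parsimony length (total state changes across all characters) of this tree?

Map each character onto ((Cyanodon,((Stenensis,Leptoax),Sclerion)),(Ichneus,Helioax)) (rooted by Lithion) and count the minimum state changes it requires (Fitch parsimony):
Trait 1: 2; Trait 2: 2; Trait 3: 1; Trait 4: 1; Trait 5: 2; Trait 6: 1.
Total tree length = 9.

9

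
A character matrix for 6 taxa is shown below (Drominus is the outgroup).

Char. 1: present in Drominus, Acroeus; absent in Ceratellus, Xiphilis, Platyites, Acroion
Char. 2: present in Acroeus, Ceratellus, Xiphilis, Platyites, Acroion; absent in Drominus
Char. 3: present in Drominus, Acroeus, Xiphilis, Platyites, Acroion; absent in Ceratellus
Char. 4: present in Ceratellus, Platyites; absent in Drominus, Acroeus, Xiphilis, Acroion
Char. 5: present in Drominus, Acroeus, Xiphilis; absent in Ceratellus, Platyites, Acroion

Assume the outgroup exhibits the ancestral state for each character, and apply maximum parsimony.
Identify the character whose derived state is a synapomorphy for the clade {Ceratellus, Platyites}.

Char. 4

Character polarity is set by the outgroup: the derived state is whichever differs from the outgroup's state, so for Char. 1, Char. 3, Char. 5 the derived state is 'absent', and for the remaining characters it is 'present'.
Only Acroion, Ceratellus, Platyites, and Xiphilis show the derived state 'absent' for Char. 1, supporting them as a clade.
All ingroup taxa share the derived state 'present' for Char. 2; it defines the ingroup but does not resolve relationships within it.
Char. 3: derived state 'absent' in Ceratellus only — an autapomorphy, so it tells us nothing about relationships among taxa.
Char. 4: derived state 'present' in Ceratellus and Platyites only — synapomorphy for {Ceratellus, Platyites}.
Char. 5: derived state 'absent' in Acroion, Ceratellus, and Platyites only — synapomorphy for {Acroion, Ceratellus, Platyites}.
Most parsimonious ingroup topology: (Acroeus,(((Ceratellus,Platyites),Acroion),Xiphilis)).
The clade {Ceratellus, Platyites} is supported by Char. 4: its derived state 'present' occurs in exactly those taxa and in no other taxon (including the outgroup).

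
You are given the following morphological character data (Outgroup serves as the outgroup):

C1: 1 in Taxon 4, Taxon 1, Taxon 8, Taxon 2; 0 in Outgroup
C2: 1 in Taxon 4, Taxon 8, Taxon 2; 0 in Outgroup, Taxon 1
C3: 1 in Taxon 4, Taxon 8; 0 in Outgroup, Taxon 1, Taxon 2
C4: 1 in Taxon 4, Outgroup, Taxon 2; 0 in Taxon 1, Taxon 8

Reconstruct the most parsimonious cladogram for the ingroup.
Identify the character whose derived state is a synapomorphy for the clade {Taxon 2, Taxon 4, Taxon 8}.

C2

Character polarity is set by the outgroup: the derived state is whichever differs from the outgroup's state, so for C4 the derived state is '0', and for the remaining characters it is '1'.
C1 (derived state '1') is shared by all ingroup taxa — unites the whole ingroup.
C2: derived state '1' in Taxon 2, Taxon 4, and Taxon 8 only — synapomorphy for {Taxon 2, Taxon 4, Taxon 8}.
C3: derived state '1' in Taxon 4 and Taxon 8 only — synapomorphy for {Taxon 4, Taxon 8}.
C4 groups Taxon 1 and Taxon 8, which is incompatible with the clades supported by the remaining characters; treating it as convergent (homoplasy) costs fewer steps than any alternative tree.
Most parsimonious ingroup topology: (((Taxon 8,Taxon 4),Taxon 2),Taxon 1).
The clade {Taxon 2, Taxon 4, Taxon 8} is supported by C2: its derived state '1' occurs in exactly those taxa and in no other taxon (including the outgroup).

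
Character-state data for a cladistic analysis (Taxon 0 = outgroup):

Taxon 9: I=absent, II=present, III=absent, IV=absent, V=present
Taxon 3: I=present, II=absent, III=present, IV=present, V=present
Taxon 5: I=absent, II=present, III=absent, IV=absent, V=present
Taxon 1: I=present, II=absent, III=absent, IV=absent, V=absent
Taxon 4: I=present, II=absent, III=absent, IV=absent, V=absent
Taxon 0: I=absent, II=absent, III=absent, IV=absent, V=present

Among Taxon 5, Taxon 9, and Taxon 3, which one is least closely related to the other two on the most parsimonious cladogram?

Taxon 3

Character polarity is set by the outgroup: the derived state is whichever differs from the outgroup's state, so for V the derived state is 'absent', and for the remaining characters it is 'present'.
Only Taxon 1, Taxon 3, and Taxon 4 show the derived state 'present' for I, supporting them as a clade.
II: derived state 'present' in Taxon 5 and Taxon 9 only — synapomorphy for {Taxon 5, Taxon 9}.
III (derived state 'present') is unique to Taxon 3 (autapomorphy; uninformative for grouping).
IV: derived state 'present' in Taxon 3 only — an autapomorphy, so it tells us nothing about relationships among taxa.
Only Taxon 1 and Taxon 4 show the derived state 'absent' for V, supporting them as a clade.
Most parsimonious ingroup topology: (((Taxon 4,Taxon 1),Taxon 3),(Taxon 5,Taxon 9)).
Taxon 9 and Taxon 5 share a more recent common ancestor with each other than either does with Taxon 3, so Taxon 3 is the least closely related of the three.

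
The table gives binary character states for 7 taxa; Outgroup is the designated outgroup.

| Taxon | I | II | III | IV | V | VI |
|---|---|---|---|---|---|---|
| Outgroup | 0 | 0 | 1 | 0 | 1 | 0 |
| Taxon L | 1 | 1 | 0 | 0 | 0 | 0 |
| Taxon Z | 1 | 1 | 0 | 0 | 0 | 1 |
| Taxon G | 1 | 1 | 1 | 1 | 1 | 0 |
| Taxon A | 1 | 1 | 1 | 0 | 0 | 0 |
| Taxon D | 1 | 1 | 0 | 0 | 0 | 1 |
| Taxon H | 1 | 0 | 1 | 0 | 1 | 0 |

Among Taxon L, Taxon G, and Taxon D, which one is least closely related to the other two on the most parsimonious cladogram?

Taxon G

Character polarity is set by the outgroup: the derived state is whichever differs from the outgroup's state, so for III, V the derived state is '0', and for the remaining characters it is '1'.
I (derived state '1') is shared by all ingroup taxa — unites the whole ingroup.
II: derived state '1' in Taxon A, Taxon D, Taxon G, Taxon L, and Taxon Z only — synapomorphy for {Taxon A, Taxon D, Taxon G, Taxon L, Taxon Z}.
III (derived state '0') is shared by Taxon D, Taxon L, and Taxon Z — a synapomorphy uniting that clade.
IV (derived state '1') is unique to Taxon G (autapomorphy; uninformative for grouping).
V: derived state '0' in Taxon A, Taxon D, Taxon L, and Taxon Z only — synapomorphy for {Taxon A, Taxon D, Taxon L, Taxon Z}.
VI: derived state '1' in Taxon D and Taxon Z only — synapomorphy for {Taxon D, Taxon Z}.
Most parsimonious ingroup topology: ((((Taxon L,(Taxon Z,Taxon D)),Taxon A),Taxon G),Taxon H).
Taxon D and Taxon L share a more recent common ancestor with each other than either does with Taxon G, so Taxon G is the least closely related of the three.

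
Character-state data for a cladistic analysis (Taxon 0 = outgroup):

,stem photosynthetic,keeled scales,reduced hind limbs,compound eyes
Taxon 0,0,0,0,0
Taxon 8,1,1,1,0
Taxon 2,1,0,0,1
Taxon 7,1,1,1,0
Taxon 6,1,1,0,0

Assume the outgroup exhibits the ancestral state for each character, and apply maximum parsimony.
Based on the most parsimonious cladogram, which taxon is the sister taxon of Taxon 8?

Taxon 7

The outgroup has state '0' for every character, so '1' is the derived state throughout.
stem photosynthetic (derived state '1') is shared by all ingroup taxa — unites the whole ingroup.
Only Taxon 6, Taxon 7, and Taxon 8 show the derived state '1' for keeled scales, supporting them as a clade.
Only Taxon 7 and Taxon 8 show the derived state '1' for reduced hind limbs, supporting them as a clade.
compound eyes (derived state '1') is unique to Taxon 2 (autapomorphy; uninformative for grouping).
Most parsimonious ingroup topology: (((Taxon 8,Taxon 7),Taxon 6),Taxon 2).
Taxon 8 and Taxon 7 form a cherry on this tree, so they are sister taxa.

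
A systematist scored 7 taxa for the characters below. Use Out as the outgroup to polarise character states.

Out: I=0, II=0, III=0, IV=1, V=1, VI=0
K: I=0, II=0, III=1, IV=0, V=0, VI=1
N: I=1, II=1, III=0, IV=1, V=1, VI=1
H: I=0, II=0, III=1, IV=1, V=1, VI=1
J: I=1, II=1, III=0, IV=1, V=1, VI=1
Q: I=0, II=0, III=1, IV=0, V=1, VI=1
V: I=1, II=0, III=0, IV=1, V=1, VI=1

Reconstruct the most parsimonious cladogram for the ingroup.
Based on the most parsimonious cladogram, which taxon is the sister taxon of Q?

Character polarity is set by the outgroup: the derived state is whichever differs from the outgroup's state, so for IV, V the derived state is '0', and for the remaining characters it is '1'.
I (derived state '1') is shared by J, N, and V — a synapomorphy uniting that clade.
Only J and N show the derived state '1' for II, supporting them as a clade.
III: derived state '1' in H, K, and Q only — synapomorphy for {H, K, Q}.
IV: derived state '0' in K and Q only — synapomorphy for {K, Q}.
V (derived state '0') is unique to K (autapomorphy; uninformative for grouping).
VI (derived state '1') is shared by all ingroup taxa — unites the whole ingroup.
Most parsimonious ingroup topology: (((K,Q),H),((N,J),V)).
Q and K form a cherry on this tree, so they are sister taxa.

K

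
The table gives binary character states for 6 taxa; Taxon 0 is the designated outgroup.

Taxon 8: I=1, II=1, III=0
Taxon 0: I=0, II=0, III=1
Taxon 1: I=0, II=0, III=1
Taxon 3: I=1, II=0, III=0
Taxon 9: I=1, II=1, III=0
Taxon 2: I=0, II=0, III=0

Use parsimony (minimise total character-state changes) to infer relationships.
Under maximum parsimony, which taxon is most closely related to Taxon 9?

Character polarity is set by the outgroup: the derived state is whichever differs from the outgroup's state, so for III the derived state is '0', and for the remaining characters it is '1'.
I (derived state '1') is shared by Taxon 3, Taxon 8, and Taxon 9 — a synapomorphy uniting that clade.
II: derived state '1' in Taxon 8 and Taxon 9 only — synapomorphy for {Taxon 8, Taxon 9}.
Only Taxon 2, Taxon 3, Taxon 8, and Taxon 9 show the derived state '0' for III, supporting them as a clade.
Most parsimonious ingroup topology: (Taxon 1,(Taxon 2,((Taxon 8,Taxon 9),Taxon 3))).
Taxon 9 and Taxon 8 form a cherry on this tree, so they are sister taxa.

Taxon 8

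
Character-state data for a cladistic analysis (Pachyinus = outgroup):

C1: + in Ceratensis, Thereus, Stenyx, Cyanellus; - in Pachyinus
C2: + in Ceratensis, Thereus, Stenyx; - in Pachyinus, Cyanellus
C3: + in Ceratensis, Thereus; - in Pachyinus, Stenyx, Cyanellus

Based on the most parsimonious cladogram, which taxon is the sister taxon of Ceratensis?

The outgroup has state '-' for every character, so '+' is the derived state throughout.
All ingroup taxa share the derived state '+' for C1; it defines the ingroup but does not resolve relationships within it.
Only Ceratensis, Stenyx, and Thereus show the derived state '+' for C2, supporting them as a clade.
C3: derived state '+' in Ceratensis and Thereus only — synapomorphy for {Ceratensis, Thereus}.
Most parsimonious ingroup topology: (((Ceratensis,Thereus),Stenyx),Cyanellus).
Ceratensis and Thereus form a cherry on this tree, so they are sister taxa.

Thereus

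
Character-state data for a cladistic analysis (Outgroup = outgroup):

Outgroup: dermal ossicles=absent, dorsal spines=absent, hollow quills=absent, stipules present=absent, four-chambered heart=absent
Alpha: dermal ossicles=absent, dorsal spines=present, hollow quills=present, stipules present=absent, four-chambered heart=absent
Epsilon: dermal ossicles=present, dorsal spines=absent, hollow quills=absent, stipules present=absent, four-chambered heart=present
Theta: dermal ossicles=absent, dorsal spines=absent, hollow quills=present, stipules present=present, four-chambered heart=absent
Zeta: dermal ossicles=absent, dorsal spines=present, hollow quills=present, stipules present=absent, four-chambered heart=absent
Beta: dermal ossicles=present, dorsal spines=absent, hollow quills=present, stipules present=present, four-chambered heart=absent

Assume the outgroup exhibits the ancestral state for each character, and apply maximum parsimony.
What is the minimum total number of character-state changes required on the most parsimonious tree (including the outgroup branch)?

6

The outgroup has state 'absent' for every character, so 'present' is the derived state throughout.
dermal ossicles groups Beta and Epsilon, which is incompatible with the clades supported by the remaining characters; treating it as convergent (homoplasy) costs fewer steps than any alternative tree.
Only Alpha and Zeta show the derived state 'present' for dorsal spines, supporting them as a clade.
Only Alpha, Beta, Theta, and Zeta show the derived state 'present' for hollow quills, supporting them as a clade.
Only Beta and Theta show the derived state 'present' for stipules present, supporting them as a clade.
four-chambered heart: derived state 'present' in Epsilon only — an autapomorphy, so it tells us nothing about relationships among taxa.
Most parsimonious ingroup topology: (((Alpha,Zeta),(Theta,Beta)),Epsilon).
Changes per character on this tree: dermal ossicles: 2; dorsal spines: 1; hollow quills: 1; stipules present: 1; four-chambered heart: 1.
Total = 6.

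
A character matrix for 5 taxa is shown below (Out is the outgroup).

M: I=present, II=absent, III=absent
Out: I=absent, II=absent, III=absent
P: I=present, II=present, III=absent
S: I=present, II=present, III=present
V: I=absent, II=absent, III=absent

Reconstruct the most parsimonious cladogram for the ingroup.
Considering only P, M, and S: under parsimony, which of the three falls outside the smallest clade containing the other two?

M

The outgroup has state 'absent' for every character, so 'present' is the derived state throughout.
I: derived state 'present' in M, P, and S only — synapomorphy for {M, P, S}.
II: derived state 'present' in P and S only — synapomorphy for {P, S}.
III: derived state 'present' in S only — an autapomorphy, so it tells us nothing about relationships among taxa.
Most parsimonious ingroup topology: (((S,P),M),V).
S and P share a more recent common ancestor with each other than either does with M, so M is the least closely related of the three.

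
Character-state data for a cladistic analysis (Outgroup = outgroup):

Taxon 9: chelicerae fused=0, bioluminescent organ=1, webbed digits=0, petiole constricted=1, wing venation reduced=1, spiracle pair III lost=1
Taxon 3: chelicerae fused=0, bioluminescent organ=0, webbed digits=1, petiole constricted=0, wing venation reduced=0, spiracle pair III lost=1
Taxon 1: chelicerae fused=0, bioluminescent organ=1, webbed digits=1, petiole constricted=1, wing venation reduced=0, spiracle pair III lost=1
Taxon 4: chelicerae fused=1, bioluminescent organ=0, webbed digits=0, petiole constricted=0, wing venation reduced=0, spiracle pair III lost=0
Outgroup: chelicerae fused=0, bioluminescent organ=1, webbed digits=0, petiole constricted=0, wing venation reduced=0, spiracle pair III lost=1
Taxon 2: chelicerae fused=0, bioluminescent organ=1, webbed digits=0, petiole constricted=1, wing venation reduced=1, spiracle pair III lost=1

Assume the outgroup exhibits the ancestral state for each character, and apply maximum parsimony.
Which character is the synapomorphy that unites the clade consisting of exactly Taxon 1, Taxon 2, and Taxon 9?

petiole constricted

Character polarity is set by the outgroup: the derived state is whichever differs from the outgroup's state, so for bioluminescent organ, spiracle pair III lost the derived state is '0', and for the remaining characters it is '1'.
chelicerae fused (derived state '1') is unique to Taxon 4 (autapomorphy; uninformative for grouping).
bioluminescent organ (derived state '0') is shared by Taxon 3 and Taxon 4 — a synapomorphy uniting that clade.
webbed digits (state '1') occurs in Taxon 1 and Taxon 3 but conflicts with the nesting implied by the other characters — most parsimoniously interpreted as homoplasy.
petiole constricted: derived state '1' in Taxon 1, Taxon 2, and Taxon 9 only — synapomorphy for {Taxon 1, Taxon 2, Taxon 9}.
Only Taxon 2 and Taxon 9 show the derived state '1' for wing venation reduced, supporting them as a clade.
spiracle pair III lost (derived state '0') is unique to Taxon 4 (autapomorphy; uninformative for grouping).
Most parsimonious ingroup topology: ((Taxon 4,Taxon 3),((Taxon 9,Taxon 2),Taxon 1)).
The clade {Taxon 1, Taxon 2, Taxon 9} is supported by petiole constricted: its derived state '1' occurs in exactly those taxa and in no other taxon (including the outgroup).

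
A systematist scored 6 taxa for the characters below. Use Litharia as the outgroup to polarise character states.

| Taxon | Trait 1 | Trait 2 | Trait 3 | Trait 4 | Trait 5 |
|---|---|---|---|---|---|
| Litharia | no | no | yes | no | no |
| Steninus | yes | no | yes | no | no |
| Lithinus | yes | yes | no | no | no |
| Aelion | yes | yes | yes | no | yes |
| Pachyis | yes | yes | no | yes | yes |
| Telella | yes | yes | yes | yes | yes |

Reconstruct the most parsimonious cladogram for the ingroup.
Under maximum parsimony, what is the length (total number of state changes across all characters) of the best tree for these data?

6

Character polarity is set by the outgroup: the derived state is whichever differs from the outgroup's state, so for Trait 3 the derived state is 'no', and for the remaining characters it is 'yes'.
Trait 1 (derived state 'yes') is shared by all ingroup taxa — unites the whole ingroup.
Only Aelion, Lithinus, Pachyis, and Telella show the derived state 'yes' for Trait 2, supporting them as a clade.
Trait 3 groups Lithinus and Pachyis, which is incompatible with the clades supported by the remaining characters; treating it as convergent (homoplasy) costs fewer steps than any alternative tree.
Trait 4: derived state 'yes' in Pachyis and Telella only — synapomorphy for {Pachyis, Telella}.
Trait 5 (derived state 'yes') is shared by Aelion, Pachyis, and Telella — a synapomorphy uniting that clade.
Most parsimonious ingroup topology: (Steninus,(Lithinus,(Aelion,(Pachyis,Telella)))).
Changes per character on this tree: Trait 1: 1; Trait 2: 1; Trait 3: 2; Trait 4: 1; Trait 5: 1.
Total = 6.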